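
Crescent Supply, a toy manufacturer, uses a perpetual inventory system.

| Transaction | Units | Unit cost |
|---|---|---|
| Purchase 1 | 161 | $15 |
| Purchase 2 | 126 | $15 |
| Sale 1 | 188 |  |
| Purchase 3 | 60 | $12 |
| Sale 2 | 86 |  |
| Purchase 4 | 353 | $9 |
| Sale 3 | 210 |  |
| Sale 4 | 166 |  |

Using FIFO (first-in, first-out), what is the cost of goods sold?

COGS = $7,752

Sale 1 (188) [FIFO — oldest first]: 161 @ $15 + 27 @ $15 = $2,820
Sale 2 (86) [FIFO — oldest first]: 86 @ $15 = $1,290
Sale 3 (210) [FIFO — oldest first]: 13 @ $15 + 60 @ $12 + 137 @ $9 = $2,148
Sale 4 (166) [FIFO — oldest first]: 166 @ $9 = $1,494
Total COGS = $2,820 + $1,290 + $2,148 + $1,494 = $7,752
Ending inventory: 50 @ $9 = $450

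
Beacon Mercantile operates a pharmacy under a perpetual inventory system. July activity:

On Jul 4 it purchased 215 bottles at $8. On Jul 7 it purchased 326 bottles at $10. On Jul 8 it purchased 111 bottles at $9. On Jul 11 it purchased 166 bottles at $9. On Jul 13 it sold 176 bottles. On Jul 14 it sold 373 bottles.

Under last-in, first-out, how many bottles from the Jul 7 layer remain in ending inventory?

54

Jul 13, 176 sold [LIFO — newest first]: 166 @ $9 + 10 @ $9 = $1,584
Jul 14, 373 sold [LIFO — newest first]: 101 @ $9 + 272 @ $10 = $3,629
Total COGS = $1,584 + $3,629 = $5,213
Ending inventory: 215 @ $8 + 54 @ $10 = $2,260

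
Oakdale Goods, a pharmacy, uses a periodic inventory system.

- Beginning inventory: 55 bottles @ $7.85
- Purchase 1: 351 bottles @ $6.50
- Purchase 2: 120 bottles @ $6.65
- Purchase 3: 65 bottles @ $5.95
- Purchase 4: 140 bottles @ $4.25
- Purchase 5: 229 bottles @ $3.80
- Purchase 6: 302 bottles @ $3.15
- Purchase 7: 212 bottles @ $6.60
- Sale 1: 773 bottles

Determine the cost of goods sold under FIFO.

COGS = $4,652.60

Sale 1 (773) [FIFO — oldest first]: 55 @ $7.85 + 351 @ $6.50 + 120 @ $6.65 + 65 @ $5.95 + 140 @ $4.25 + 42 @ $3.80 = $4,652.60
Ending inventory: 187 @ $3.80 + 302 @ $3.15 + 212 @ $6.60 = $3,061.10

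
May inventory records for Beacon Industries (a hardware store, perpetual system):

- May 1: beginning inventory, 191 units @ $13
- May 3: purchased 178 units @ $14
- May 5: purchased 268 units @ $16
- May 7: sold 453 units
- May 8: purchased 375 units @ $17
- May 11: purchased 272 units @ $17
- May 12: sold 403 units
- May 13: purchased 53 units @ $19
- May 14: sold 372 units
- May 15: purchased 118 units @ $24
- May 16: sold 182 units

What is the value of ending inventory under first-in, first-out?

Ending inventory = $1,080

May 7, 453 sold [FIFO — oldest first]: 191 @ $13 + 178 @ $14 + 84 @ $16 = $6,319
May 12, 403 sold [FIFO — oldest first]: 184 @ $16 + 219 @ $17 = $6,667
May 14, 372 sold [FIFO — oldest first]: 156 @ $17 + 216 @ $17 = $6,324
May 16, 182 sold [FIFO — oldest first]: 56 @ $17 + 53 @ $19 + 73 @ $24 = $3,711
Total COGS = $6,319 + $6,667 + $6,324 + $3,711 = $23,021
Ending inventory: 45 @ $24 = $1,080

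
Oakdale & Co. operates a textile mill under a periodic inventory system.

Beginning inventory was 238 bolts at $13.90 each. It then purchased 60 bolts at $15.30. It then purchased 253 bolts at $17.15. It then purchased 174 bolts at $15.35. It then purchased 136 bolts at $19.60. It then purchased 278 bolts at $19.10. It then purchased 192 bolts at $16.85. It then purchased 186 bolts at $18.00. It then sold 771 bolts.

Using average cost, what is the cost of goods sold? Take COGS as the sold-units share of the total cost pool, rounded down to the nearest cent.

COGS = $13,109.87

Sale 1, sell 771: 771/1517 × $25,794.65 → $13,109.87
Ending inventory (cost pool remaining) = $12,684.78
Check: goods available $25,794.65 = COGS $13,109.87 + ending $12,684.78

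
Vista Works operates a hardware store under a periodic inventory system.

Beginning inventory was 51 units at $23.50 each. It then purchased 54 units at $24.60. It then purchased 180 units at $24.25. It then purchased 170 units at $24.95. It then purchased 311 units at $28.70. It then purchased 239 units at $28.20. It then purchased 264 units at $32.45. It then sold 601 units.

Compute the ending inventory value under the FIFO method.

Ending inventory = $20,042.10

Sale 1 (601) [FIFO — oldest first]: 51 @ $23.50 + 54 @ $24.60 + 180 @ $24.25 + 170 @ $24.95 + 146 @ $28.70 = $15,323.60
Ending inventory: 165 @ $28.70 + 239 @ $28.20 + 264 @ $32.45 = $20,042.10
Check: goods available $35,365.70 = COGS $15,323.60 + ending $20,042.10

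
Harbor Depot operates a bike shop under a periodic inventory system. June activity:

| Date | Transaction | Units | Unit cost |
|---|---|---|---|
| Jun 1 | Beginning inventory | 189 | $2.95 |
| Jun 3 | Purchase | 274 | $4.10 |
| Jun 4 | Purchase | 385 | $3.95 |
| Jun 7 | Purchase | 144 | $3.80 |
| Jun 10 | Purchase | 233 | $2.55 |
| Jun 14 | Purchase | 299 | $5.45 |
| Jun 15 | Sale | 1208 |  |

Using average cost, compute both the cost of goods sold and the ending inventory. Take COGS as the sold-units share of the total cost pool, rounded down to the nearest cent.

COGS = $4,734.18; ending inventory = $1,238.42

Jun 15, sell 1208: 1208/1524 × $5,972.60 → $4,734.18
Ending inventory (cost pool remaining) = $1,238.42
Check: goods available $5,972.60 = COGS $4,734.18 + ending $1,238.42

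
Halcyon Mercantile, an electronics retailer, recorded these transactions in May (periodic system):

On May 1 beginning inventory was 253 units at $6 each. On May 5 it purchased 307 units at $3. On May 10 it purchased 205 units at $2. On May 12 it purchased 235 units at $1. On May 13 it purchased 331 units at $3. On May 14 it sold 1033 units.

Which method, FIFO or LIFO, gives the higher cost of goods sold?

FIFO

FIFO COGS: 253 @ $6 + 307 @ $3 + 205 @ $2 + 235 @ $1 + 33 @ $3 = $3,183
LIFO COGS: 331 @ $3 + 235 @ $1 + 205 @ $2 + 262 @ $3 = $2,424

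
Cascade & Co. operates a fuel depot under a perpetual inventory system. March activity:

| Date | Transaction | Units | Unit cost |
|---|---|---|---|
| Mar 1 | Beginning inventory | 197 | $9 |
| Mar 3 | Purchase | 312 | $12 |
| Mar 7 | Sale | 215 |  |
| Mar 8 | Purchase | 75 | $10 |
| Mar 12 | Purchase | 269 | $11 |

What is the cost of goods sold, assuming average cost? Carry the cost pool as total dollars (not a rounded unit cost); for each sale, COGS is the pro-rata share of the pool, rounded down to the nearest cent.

After Mar 1: 197 on hand, pool $1,773.00 (≈ $9.0000 each)
After Mar 3: 509 on hand, pool $5,517.00 (≈ $10.8389 each)
Mar 7, sell 215: 215/509 × $5,517.00 → $2,330.36
After Mar 8: 369 on hand, pool $3,936.64 (≈ $10.6684 each)
After Mar 12: 638 on hand, pool $6,895.64 (≈ $10.8082 each)
Ending inventory (cost pool remaining) = $6,895.64

COGS = $2,330.36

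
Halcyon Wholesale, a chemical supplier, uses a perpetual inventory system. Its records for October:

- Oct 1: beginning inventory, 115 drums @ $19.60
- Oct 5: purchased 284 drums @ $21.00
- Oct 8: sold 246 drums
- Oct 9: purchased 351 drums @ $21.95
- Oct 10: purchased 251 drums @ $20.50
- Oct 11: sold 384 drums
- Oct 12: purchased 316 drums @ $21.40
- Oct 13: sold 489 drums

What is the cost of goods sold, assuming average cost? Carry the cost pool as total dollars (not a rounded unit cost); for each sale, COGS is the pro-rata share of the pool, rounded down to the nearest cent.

After Oct 1: 115 on hand, pool $2,254.00 (≈ $19.6000 each)
After Oct 5: 399 on hand, pool $8,218.00 (≈ $20.5965 each)
Oct 8, sell 246: 246/399 × $8,218.00 → $5,066.73
After Oct 9: 504 on hand, pool $10,855.72 (≈ $21.5391 each)
After Oct 10: 755 on hand, pool $16,001.22 (≈ $21.1937 each)
Oct 11, sell 384: 384/755 × $16,001.22 → $8,138.36
After Oct 12: 687 on hand, pool $14,625.26 (≈ $21.2886 each)
Oct 13, sell 489: 489/687 × $14,625.26 → $10,410.11
Total COGS = $5,066.73 + $8,138.36 + $10,410.11 = $23,615.20
Ending inventory (cost pool remaining) = $4,215.15
Check: goods available $27,830.35 = COGS $23,615.20 + ending $4,215.15

COGS = $23,615.20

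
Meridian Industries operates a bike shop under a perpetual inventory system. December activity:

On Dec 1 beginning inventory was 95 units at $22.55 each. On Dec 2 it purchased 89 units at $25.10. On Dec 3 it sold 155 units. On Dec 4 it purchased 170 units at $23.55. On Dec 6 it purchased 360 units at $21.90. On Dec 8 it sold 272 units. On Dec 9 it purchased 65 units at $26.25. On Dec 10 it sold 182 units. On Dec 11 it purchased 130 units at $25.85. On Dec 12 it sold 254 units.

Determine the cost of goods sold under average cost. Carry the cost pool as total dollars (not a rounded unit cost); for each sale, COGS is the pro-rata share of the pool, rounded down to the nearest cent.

After Dec 1: 95 on hand, pool $2,142.25 (≈ $22.5500 each)
After Dec 2: 184 on hand, pool $4,376.15 (≈ $23.7834 each)
Dec 3, sell 155: 155/184 × $4,376.15 → $3,686.43
After Dec 4: 199 on hand, pool $4,693.22 (≈ $23.5840 each)
After Dec 6: 559 on hand, pool $12,577.22 (≈ $22.4995 each)
Dec 8, sell 272: 272/559 × $12,577.22 → $6,119.86
After Dec 9: 352 on hand, pool $8,163.61 (≈ $23.1921 each)
Dec 10, sell 182: 182/352 × $8,163.61 → $4,220.95
After Dec 11: 300 on hand, pool $7,303.16 (≈ $24.3439 each)
Dec 12, sell 254: 254/300 × $7,303.16 → $6,183.34
Total COGS = $3,686.43 + $6,119.86 + $4,220.95 + $6,183.34 = $20,210.58
Ending inventory (cost pool remaining) = $1,119.82

COGS = $20,210.58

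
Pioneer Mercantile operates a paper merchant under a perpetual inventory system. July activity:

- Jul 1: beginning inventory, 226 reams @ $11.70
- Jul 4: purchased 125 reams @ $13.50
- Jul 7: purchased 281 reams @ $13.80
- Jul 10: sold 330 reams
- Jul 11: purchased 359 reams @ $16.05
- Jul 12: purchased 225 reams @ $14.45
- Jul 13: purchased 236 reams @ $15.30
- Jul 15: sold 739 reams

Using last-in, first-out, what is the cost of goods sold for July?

Jul 10, 330 sold [LIFO — newest first]: 281 @ $13.80 + 49 @ $13.50 = $4,539.30
Jul 15, 739 sold [LIFO — newest first]: 236 @ $15.30 + 225 @ $14.45 + 278 @ $16.05 = $11,323.95
Total COGS = $4,539.30 + $11,323.95 = $15,863.25
Ending inventory: 226 @ $11.70 + 76 @ $13.50 + 81 @ $16.05 = $4,970.25
Check: goods available $20,833.50 = COGS $15,863.25 + ending $4,970.25

COGS = $15,863.25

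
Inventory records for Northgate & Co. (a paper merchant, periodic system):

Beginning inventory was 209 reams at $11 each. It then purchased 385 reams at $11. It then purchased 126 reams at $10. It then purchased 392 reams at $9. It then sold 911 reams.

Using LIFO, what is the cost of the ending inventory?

Sale 1 (911) [LIFO — newest first]: 392 @ $9 + 126 @ $10 + 385 @ $11 + 8 @ $11 = $9,111
Ending inventory: 201 @ $11 = $2,211
Check: goods available $11,322 = COGS $9,111 + ending $2,211

Ending inventory = $2,211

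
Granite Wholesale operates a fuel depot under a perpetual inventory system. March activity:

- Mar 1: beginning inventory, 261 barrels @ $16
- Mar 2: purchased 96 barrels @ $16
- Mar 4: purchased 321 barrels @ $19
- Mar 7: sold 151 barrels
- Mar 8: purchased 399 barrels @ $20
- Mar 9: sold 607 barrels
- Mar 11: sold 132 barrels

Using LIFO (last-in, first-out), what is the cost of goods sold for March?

COGS = $16,799

Mar 7, 151 sold [LIFO — newest first]: 151 @ $19 = $2,869
Mar 9, 607 sold [LIFO — newest first]: 399 @ $20 + 170 @ $19 + 38 @ $16 = $11,818
Mar 11, 132 sold [LIFO — newest first]: 58 @ $16 + 74 @ $16 = $2,112
Total COGS = $2,869 + $11,818 + $2,112 = $16,799
Ending inventory: 187 @ $16 = $2,992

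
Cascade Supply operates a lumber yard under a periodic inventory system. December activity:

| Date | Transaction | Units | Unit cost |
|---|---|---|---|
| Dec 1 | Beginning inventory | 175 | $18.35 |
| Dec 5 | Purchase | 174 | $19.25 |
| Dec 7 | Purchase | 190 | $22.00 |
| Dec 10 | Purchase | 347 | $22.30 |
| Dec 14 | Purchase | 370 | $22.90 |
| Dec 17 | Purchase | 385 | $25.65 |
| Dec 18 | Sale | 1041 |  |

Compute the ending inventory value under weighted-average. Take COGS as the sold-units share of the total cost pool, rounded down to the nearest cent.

Ending inventory = $13,465.12

Dec 18, sell 1041: 1041/1641 × $36,827.10 → $23,361.98
Ending inventory (cost pool remaining) = $13,465.12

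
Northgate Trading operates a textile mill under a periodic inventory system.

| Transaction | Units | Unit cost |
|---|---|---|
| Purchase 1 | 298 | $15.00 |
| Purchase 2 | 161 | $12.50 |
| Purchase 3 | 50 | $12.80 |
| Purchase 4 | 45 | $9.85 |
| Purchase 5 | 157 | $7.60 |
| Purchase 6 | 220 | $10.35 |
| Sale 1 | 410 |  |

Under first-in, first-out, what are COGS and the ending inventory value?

Sale 1 (410) [FIFO — oldest first]: 298 @ $15.00 + 112 @ $12.50 = $5,870.00
Ending inventory: 49 @ $12.50 + 50 @ $12.80 + 45 @ $9.85 + 157 @ $7.60 + 220 @ $10.35 = $5,165.95

COGS = $5,870.00; ending inventory = $5,165.95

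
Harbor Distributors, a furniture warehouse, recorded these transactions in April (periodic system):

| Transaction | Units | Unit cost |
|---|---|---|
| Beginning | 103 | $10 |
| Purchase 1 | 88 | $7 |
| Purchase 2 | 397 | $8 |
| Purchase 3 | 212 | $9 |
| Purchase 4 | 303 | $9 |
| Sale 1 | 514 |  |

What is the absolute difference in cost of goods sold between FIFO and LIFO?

FIFO COGS: 103 @ $10 + 88 @ $7 + 323 @ $8 = $4,230
LIFO COGS: 303 @ $9 + 211 @ $9 = $4,626
Difference = |$4,230 − $4,626| = $396

$396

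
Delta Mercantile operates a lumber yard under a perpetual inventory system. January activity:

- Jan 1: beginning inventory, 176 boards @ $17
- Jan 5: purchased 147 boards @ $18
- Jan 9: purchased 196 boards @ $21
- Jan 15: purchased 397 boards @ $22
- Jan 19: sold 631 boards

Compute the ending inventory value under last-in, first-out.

Ending inventory = $4,954

Jan 19, 631 sold [LIFO — newest first]: 397 @ $22 + 196 @ $21 + 38 @ $18 = $13,534
Ending inventory: 176 @ $17 + 109 @ $18 = $4,954
Check: goods available $18,488 = COGS $13,534 + ending $4,954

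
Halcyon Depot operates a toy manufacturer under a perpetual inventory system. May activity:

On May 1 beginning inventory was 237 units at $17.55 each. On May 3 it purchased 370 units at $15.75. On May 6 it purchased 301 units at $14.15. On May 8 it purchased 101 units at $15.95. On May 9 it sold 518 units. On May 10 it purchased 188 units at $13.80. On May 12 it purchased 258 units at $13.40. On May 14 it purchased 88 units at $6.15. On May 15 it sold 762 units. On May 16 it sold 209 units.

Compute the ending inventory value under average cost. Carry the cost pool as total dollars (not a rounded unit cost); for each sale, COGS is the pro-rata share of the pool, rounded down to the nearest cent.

After May 1: 237 on hand, pool $4,159.35 (≈ $17.5500 each)
After May 3: 607 on hand, pool $9,986.85 (≈ $16.4528 each)
After May 6: 908 on hand, pool $14,246.00 (≈ $15.6894 each)
After May 8: 1009 on hand, pool $15,856.95 (≈ $15.7155 each)
May 9, sell 518: 518/1009 × $15,856.95 → $8,140.63
After May 10: 679 on hand, pool $10,310.72 (≈ $15.1852 each)
After May 12: 937 on hand, pool $13,767.92 (≈ $14.6936 each)
After May 14: 1025 on hand, pool $14,309.12 (≈ $13.9601 each)
May 15, sell 762: 762/1025 × $14,309.12 → $10,637.60
May 16, sell 209: 209/263 × $3,671.52 → $2,917.67
Total COGS = $8,140.63 + $10,637.60 + $2,917.67 = $21,695.90
Ending inventory (cost pool remaining) = $753.85

Ending inventory = $753.85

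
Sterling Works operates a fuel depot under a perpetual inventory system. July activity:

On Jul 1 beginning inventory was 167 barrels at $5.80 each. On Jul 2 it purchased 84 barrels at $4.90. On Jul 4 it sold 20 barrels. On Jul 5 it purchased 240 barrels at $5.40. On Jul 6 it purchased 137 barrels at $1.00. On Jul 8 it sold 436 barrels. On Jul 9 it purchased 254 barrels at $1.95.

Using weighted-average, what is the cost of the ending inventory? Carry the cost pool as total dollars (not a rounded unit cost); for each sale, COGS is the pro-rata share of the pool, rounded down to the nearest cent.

After Jul 1: 167 on hand, pool $968.60 (≈ $5.8000 each)
After Jul 2: 251 on hand, pool $1,380.20 (≈ $5.4988 each)
Jul 4, sell 20: 20/251 × $1,380.20 → $109.97
After Jul 5: 471 on hand, pool $2,566.23 (≈ $5.4485 each)
After Jul 6: 608 on hand, pool $2,703.23 (≈ $4.4461 each)
Jul 8, sell 436: 436/608 × $2,703.23 → $1,938.50
After Jul 9: 426 on hand, pool $1,260.03 (≈ $2.9578 each)
Total COGS = $109.97 + $1,938.50 = $2,048.47
Ending inventory (cost pool remaining) = $1,260.03

Ending inventory = $1,260.03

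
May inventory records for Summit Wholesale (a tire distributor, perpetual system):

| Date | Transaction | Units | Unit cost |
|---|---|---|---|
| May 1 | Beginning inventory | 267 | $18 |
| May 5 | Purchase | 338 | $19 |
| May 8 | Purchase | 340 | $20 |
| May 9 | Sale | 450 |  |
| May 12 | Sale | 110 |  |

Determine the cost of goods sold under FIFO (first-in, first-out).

COGS = $10,373

May 9, 450 sold [FIFO — oldest first]: 267 @ $18 + 183 @ $19 = $8,283
May 12, 110 sold [FIFO — oldest first]: 110 @ $19 = $2,090
Total COGS = $8,283 + $2,090 = $10,373
Ending inventory: 45 @ $19 + 340 @ $20 = $7,655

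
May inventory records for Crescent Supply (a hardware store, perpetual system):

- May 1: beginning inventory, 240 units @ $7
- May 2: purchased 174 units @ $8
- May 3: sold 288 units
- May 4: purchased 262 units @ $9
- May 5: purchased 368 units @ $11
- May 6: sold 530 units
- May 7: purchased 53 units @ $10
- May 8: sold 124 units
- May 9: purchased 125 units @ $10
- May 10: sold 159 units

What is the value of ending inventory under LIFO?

Ending inventory = $847

May 3, 288 sold [LIFO — newest first]: 174 @ $8 + 114 @ $7 = $2,190
May 6, 530 sold [LIFO — newest first]: 368 @ $11 + 162 @ $9 = $5,506
May 8, 124 sold [LIFO — newest first]: 53 @ $10 + 71 @ $9 = $1,169
May 10, 159 sold [LIFO — newest first]: 125 @ $10 + 29 @ $9 + 5 @ $7 = $1,546
Total COGS = $2,190 + $5,506 + $1,169 + $1,546 = $10,411
Ending inventory: 121 @ $7 = $847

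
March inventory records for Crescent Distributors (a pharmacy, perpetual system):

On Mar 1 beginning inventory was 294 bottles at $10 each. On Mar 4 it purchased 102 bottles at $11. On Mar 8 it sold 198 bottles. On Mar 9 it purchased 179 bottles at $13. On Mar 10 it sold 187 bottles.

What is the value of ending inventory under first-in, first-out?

Mar 8, 198 sold [FIFO — oldest first]: 198 @ $10 = $1,980
Mar 10, 187 sold [FIFO — oldest first]: 96 @ $10 + 91 @ $11 = $1,961
Total COGS = $1,980 + $1,961 = $3,941
Ending inventory: 11 @ $11 + 179 @ $13 = $2,448
Check: goods available $6,389 = COGS $3,941 + ending $2,448

Ending inventory = $2,448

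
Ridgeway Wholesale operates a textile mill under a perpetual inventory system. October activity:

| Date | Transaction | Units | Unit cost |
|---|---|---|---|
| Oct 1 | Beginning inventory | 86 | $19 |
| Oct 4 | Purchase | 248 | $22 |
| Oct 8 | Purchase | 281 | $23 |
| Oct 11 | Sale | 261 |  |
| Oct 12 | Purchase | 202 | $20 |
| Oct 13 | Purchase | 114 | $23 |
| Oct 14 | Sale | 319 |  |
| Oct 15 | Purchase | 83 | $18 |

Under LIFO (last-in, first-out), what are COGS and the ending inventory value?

Oct 11, 261 sold [LIFO — newest first]: 261 @ $23 = $6,003
Oct 14, 319 sold [LIFO — newest first]: 114 @ $23 + 202 @ $20 + 3 @ $23 = $6,731
Total COGS = $6,003 + $6,731 = $12,734
Ending inventory: 86 @ $19 + 248 @ $22 + 17 @ $23 + 83 @ $18 = $8,975

COGS = $12,734; ending inventory = $8,975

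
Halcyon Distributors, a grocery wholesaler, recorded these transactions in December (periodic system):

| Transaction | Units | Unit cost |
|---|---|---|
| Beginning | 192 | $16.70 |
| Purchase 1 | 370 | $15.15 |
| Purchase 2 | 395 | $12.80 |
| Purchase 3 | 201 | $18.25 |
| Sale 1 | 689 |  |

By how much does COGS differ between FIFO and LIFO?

$304.30

FIFO COGS: 192 @ $16.70 + 370 @ $15.15 + 127 @ $12.80 = $10,437.50
LIFO COGS: 201 @ $18.25 + 395 @ $12.80 + 93 @ $15.15 = $10,133.20
Difference = |$10,437.50 − $10,133.20| = $304.30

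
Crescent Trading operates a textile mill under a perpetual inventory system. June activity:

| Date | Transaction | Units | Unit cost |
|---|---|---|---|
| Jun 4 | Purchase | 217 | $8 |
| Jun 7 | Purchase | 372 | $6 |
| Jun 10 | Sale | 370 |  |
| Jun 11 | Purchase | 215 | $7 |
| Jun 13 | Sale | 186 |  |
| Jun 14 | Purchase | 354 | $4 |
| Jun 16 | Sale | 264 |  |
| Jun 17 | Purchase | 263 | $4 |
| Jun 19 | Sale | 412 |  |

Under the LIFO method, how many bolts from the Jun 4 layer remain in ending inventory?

189

Jun 10, 370 sold [LIFO — newest first]: 370 @ $6 = $2,220
Jun 13, 186 sold [LIFO — newest first]: 186 @ $7 = $1,302
Jun 16, 264 sold [LIFO — newest first]: 264 @ $4 = $1,056
Jun 19, 412 sold [LIFO — newest first]: 263 @ $4 + 90 @ $4 + 29 @ $7 + 2 @ $6 + 28 @ $8 = $1,851
Total COGS = $2,220 + $1,302 + $1,056 + $1,851 = $6,429
Ending inventory: 189 @ $8 = $1,512
Check: goods available $7,941 = COGS $6,429 + ending $1,512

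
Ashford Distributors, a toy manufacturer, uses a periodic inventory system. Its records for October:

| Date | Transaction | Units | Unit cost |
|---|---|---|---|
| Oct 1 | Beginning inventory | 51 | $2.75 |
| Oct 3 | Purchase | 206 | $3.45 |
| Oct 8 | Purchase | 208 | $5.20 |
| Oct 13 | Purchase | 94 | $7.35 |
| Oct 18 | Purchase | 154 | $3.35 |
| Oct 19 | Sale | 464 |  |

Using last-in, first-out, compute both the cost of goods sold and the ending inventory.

COGS = $2,316.00; ending inventory = $823.35

Oct 19, 464 sold [LIFO — newest first]: 154 @ $3.35 + 94 @ $7.35 + 208 @ $5.20 + 8 @ $3.45 = $2,316.00
Ending inventory: 51 @ $2.75 + 198 @ $3.45 = $823.35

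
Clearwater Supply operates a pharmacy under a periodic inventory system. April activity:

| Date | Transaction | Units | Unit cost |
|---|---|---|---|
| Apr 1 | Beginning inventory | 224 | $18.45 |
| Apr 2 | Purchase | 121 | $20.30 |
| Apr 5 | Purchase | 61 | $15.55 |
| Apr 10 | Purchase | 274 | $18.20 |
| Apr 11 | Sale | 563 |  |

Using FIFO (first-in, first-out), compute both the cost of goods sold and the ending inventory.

COGS = $10,395.05; ending inventory = $2,129.40

Apr 11, 563 sold [FIFO — oldest first]: 224 @ $18.45 + 121 @ $20.30 + 61 @ $15.55 + 157 @ $18.20 = $10,395.05
Ending inventory: 117 @ $18.20 = $2,129.40
Check: goods available $12,524.45 = COGS $10,395.05 + ending $2,129.40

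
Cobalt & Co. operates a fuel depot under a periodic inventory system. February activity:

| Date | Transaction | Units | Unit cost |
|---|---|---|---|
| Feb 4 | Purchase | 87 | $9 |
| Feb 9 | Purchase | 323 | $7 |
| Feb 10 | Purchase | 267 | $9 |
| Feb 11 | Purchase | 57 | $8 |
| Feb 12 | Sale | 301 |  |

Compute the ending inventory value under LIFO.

Ending inventory = $3,251

Feb 12, 301 sold [LIFO — newest first]: 57 @ $8 + 244 @ $9 = $2,652
Ending inventory: 87 @ $9 + 323 @ $7 + 23 @ $9 = $3,251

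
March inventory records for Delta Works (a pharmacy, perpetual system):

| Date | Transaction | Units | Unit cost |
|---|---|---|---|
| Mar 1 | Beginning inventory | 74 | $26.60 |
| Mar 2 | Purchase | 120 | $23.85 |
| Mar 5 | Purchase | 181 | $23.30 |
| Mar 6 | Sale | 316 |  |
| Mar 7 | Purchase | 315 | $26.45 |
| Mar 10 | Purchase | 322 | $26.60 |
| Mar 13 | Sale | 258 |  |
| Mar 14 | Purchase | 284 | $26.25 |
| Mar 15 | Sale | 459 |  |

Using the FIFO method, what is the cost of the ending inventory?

Ending inventory = $6,903.75

Mar 6, 316 sold [FIFO — oldest first]: 74 @ $26.60 + 120 @ $23.85 + 122 @ $23.30 = $7,673.00
Mar 13, 258 sold [FIFO — oldest first]: 59 @ $23.30 + 199 @ $26.45 = $6,638.25
Mar 15, 459 sold [FIFO — oldest first]: 116 @ $26.45 + 322 @ $26.60 + 21 @ $26.25 = $12,184.65
Total COGS = $7,673.00 + $6,638.25 + $12,184.65 = $26,495.90
Ending inventory: 263 @ $26.25 = $6,903.75
Check: goods available $33,399.65 = COGS $26,495.90 + ending $6,903.75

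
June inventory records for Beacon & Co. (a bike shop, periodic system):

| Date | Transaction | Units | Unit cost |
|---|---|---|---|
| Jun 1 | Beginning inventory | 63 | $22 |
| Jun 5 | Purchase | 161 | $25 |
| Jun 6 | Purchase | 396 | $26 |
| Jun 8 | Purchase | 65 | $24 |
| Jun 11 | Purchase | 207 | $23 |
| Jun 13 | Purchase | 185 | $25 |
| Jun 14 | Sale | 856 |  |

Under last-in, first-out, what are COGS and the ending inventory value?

Jun 14, 856 sold [LIFO — newest first]: 185 @ $25 + 207 @ $23 + 65 @ $24 + 396 @ $26 + 3 @ $25 = $21,317
Ending inventory: 63 @ $22 + 158 @ $25 = $5,336
Check: goods available $26,653 = COGS $21,317 + ending $5,336

COGS = $21,317; ending inventory = $5,336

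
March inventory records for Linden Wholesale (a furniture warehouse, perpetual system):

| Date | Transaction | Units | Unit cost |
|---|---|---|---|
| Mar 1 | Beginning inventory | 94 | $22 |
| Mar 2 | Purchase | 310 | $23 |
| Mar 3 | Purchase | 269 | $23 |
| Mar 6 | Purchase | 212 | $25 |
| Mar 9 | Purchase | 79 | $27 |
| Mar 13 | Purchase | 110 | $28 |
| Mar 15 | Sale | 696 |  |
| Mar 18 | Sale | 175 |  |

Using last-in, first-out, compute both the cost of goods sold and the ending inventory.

Mar 15, 696 sold [LIFO — newest first]: 110 @ $28 + 79 @ $27 + 212 @ $25 + 269 @ $23 + 26 @ $23 = $17,298
Mar 18, 175 sold [LIFO — newest first]: 175 @ $23 = $4,025
Total COGS = $17,298 + $4,025 = $21,323
Ending inventory: 94 @ $22 + 109 @ $23 = $4,575

COGS = $21,323; ending inventory = $4,575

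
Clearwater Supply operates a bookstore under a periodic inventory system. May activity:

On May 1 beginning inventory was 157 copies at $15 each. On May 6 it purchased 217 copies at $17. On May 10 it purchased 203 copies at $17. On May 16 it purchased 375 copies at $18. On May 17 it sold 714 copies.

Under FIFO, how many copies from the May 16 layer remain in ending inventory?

May 17, 714 sold [FIFO — oldest first]: 157 @ $15 + 217 @ $17 + 203 @ $17 + 137 @ $18 = $11,961
Ending inventory: 238 @ $18 = $4,284

238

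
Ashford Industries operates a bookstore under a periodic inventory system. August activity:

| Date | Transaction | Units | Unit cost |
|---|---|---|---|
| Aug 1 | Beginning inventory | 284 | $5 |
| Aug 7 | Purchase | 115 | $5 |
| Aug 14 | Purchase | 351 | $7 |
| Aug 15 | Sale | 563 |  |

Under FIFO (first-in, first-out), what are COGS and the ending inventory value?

COGS = $3,143; ending inventory = $1,309

Aug 15, 563 sold [FIFO — oldest first]: 284 @ $5 + 115 @ $5 + 164 @ $7 = $3,143
Ending inventory: 187 @ $7 = $1,309
Check: goods available $4,452 = COGS $3,143 + ending $1,309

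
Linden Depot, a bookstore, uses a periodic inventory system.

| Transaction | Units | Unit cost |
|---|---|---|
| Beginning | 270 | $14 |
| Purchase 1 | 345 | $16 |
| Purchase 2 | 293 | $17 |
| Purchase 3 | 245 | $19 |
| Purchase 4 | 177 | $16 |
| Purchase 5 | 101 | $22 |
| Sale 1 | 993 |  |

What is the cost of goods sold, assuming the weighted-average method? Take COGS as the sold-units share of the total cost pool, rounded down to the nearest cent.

COGS = $16,647.14

Sale 1, sell 993: 993/1431 × $23,990.00 → $16,647.14
Ending inventory (cost pool remaining) = $7,342.86
Check: goods available $23,990.00 = COGS $16,647.14 + ending $7,342.86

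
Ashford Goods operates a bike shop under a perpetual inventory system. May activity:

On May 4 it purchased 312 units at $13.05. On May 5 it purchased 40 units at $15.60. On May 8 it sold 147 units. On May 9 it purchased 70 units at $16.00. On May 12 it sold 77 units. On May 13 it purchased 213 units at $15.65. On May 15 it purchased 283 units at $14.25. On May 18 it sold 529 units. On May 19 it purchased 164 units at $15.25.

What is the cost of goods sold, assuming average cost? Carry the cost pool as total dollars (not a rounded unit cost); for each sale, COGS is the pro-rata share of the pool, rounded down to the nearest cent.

COGS = $10,770.62

After May 4: 312 on hand, pool $4,071.60 (≈ $13.0500 each)
After May 5: 352 on hand, pool $4,695.60 (≈ $13.3398 each)
May 8, sell 147: 147/352 × $4,695.60 → $1,960.94
After May 9: 275 on hand, pool $3,854.66 (≈ $14.0169 each)
May 12, sell 77: 77/275 × $3,854.66 → $1,079.30
After May 13: 411 on hand, pool $6,108.81 (≈ $14.8633 each)
After May 15: 694 on hand, pool $10,141.56 (≈ $14.6132 each)
May 18, sell 529: 529/694 × $10,141.56 → $7,730.38
After May 19: 329 on hand, pool $4,912.18 (≈ $14.9306 each)
Total COGS = $1,960.94 + $1,079.30 + $7,730.38 = $10,770.62
Ending inventory (cost pool remaining) = $4,912.18
Check: goods available $15,682.80 = COGS $10,770.62 + ending $4,912.18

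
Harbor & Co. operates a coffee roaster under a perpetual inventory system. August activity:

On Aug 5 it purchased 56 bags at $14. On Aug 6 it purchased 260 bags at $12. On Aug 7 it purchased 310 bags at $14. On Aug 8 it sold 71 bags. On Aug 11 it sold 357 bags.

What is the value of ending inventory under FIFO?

Ending inventory = $2,772

Aug 8, 71 sold [FIFO — oldest first]: 56 @ $14 + 15 @ $12 = $964
Aug 11, 357 sold [FIFO — oldest first]: 245 @ $12 + 112 @ $14 = $4,508
Total COGS = $964 + $4,508 = $5,472
Ending inventory: 198 @ $14 = $2,772
Check: goods available $8,244 = COGS $5,472 + ending $2,772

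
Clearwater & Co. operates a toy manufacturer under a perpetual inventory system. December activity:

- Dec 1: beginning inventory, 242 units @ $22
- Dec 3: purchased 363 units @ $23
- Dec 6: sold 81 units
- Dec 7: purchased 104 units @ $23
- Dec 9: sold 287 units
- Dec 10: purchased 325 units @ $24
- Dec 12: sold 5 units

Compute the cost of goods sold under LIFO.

Dec 6, 81 sold [LIFO — newest first]: 81 @ $23 = $1,863
Dec 9, 287 sold [LIFO — newest first]: 104 @ $23 + 183 @ $23 = $6,601
Dec 12, 5 sold [LIFO — newest first]: 5 @ $24 = $120
Total COGS = $1,863 + $6,601 + $120 = $8,584
Ending inventory: 242 @ $22 + 99 @ $23 + 320 @ $24 = $15,281

COGS = $8,584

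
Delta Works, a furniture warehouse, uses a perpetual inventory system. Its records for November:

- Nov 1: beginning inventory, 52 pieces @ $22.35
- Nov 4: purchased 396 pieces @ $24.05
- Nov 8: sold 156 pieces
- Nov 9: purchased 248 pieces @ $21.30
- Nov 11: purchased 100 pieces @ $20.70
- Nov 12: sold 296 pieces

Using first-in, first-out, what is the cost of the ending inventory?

Nov 8, 156 sold [FIFO — oldest first]: 52 @ $22.35 + 104 @ $24.05 = $3,663.40
Nov 12, 296 sold [FIFO — oldest first]: 292 @ $24.05 + 4 @ $21.30 = $7,107.80
Total COGS = $3,663.40 + $7,107.80 = $10,771.20
Ending inventory: 244 @ $21.30 + 100 @ $20.70 = $7,267.20

Ending inventory = $7,267.20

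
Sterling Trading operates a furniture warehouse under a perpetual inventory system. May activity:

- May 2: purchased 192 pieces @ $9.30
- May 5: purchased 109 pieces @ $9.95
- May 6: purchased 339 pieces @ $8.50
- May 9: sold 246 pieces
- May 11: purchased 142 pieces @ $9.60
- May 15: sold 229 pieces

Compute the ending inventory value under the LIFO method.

May 9, 246 sold [LIFO — newest first]: 246 @ $8.50 = $2,091.00
May 15, 229 sold [LIFO — newest first]: 142 @ $9.60 + 87 @ $8.50 = $2,102.70
Total COGS = $2,091.00 + $2,102.70 = $4,193.70
Ending inventory: 192 @ $9.30 + 109 @ $9.95 + 6 @ $8.50 = $2,921.15

Ending inventory = $2,921.15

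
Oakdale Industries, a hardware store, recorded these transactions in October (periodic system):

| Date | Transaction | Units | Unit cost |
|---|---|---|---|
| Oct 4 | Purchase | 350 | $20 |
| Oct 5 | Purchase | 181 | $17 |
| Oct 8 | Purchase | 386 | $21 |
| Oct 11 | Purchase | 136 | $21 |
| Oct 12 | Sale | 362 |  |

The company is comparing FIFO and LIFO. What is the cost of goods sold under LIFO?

COGS = $7,602

FIFO COGS: 350 @ $20 + 12 @ $17 = $7,204
LIFO COGS: 136 @ $21 + 226 @ $21 = $7,602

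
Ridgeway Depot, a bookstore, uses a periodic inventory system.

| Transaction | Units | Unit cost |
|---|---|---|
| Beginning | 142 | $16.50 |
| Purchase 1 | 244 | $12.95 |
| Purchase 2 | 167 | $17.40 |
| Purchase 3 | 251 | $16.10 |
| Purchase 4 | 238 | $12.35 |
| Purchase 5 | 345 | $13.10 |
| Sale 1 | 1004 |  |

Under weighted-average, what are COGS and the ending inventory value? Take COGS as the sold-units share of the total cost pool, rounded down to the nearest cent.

Sale 1, sell 1004: 1004/1387 × $19,908.50 → $14,411.05
Ending inventory (cost pool remaining) = $5,497.45

COGS = $14,411.05; ending inventory = $5,497.45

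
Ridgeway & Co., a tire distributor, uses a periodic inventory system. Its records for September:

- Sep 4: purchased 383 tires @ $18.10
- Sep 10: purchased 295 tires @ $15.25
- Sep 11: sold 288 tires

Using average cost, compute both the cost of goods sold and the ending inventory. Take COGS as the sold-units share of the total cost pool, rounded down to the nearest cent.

Sep 11, sell 288: 288/678 × $11,431.05 → $4,855.66
Ending inventory (cost pool remaining) = $6,575.39
Check: goods available $11,431.05 = COGS $4,855.66 + ending $6,575.39

COGS = $4,855.66; ending inventory = $6,575.39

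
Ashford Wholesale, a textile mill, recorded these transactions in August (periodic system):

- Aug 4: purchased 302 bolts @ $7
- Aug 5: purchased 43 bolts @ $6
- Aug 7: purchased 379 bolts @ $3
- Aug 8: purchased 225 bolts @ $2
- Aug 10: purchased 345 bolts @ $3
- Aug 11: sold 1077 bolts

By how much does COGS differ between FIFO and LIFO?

$868

FIFO COGS: 302 @ $7 + 43 @ $6 + 379 @ $3 + 225 @ $2 + 128 @ $3 = $4,343
LIFO COGS: 345 @ $3 + 225 @ $2 + 379 @ $3 + 43 @ $6 + 85 @ $7 = $3,475
Difference = |$4,343 − $3,475| = $868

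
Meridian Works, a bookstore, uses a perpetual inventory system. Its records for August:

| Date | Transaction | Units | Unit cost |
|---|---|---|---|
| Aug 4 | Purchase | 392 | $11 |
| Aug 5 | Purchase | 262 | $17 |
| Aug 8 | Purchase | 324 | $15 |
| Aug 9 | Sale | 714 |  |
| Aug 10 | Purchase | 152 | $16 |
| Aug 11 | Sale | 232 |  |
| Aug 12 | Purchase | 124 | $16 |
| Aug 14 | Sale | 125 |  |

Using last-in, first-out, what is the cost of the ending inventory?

Ending inventory = $2,013

Aug 9, 714 sold [LIFO — newest first]: 324 @ $15 + 262 @ $17 + 128 @ $11 = $10,722
Aug 11, 232 sold [LIFO — newest first]: 152 @ $16 + 80 @ $11 = $3,312
Aug 14, 125 sold [LIFO — newest first]: 124 @ $16 + 1 @ $11 = $1,995
Total COGS = $10,722 + $3,312 + $1,995 = $16,029
Ending inventory: 183 @ $11 = $2,013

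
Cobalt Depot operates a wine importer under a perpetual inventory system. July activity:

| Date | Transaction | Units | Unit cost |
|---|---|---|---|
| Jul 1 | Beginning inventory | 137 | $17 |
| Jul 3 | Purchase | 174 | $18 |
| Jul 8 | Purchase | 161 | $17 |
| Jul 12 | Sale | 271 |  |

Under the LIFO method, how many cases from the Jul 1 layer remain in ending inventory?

137

Jul 12, 271 sold [LIFO — newest first]: 161 @ $17 + 110 @ $18 = $4,717
Ending inventory: 137 @ $17 + 64 @ $18 = $3,481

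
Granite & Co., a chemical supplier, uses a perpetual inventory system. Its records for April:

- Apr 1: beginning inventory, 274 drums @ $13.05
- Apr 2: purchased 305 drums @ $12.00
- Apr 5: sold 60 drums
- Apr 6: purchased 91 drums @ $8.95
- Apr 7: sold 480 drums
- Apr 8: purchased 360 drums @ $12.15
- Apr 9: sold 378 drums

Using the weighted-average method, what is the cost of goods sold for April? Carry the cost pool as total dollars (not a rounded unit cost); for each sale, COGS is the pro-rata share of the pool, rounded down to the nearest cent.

After Apr 1: 274 on hand, pool $3,575.70 (≈ $13.0500 each)
After Apr 2: 579 on hand, pool $7,235.70 (≈ $12.4969 each)
Apr 5, sell 60: 60/579 × $7,235.70 → $749.81
After Apr 6: 610 on hand, pool $7,300.34 (≈ $11.9678 each)
Apr 7, sell 480: 480/610 × $7,300.34 → $5,744.52
After Apr 8: 490 on hand, pool $5,929.82 (≈ $12.1017 each)
Apr 9, sell 378: 378/490 × $5,929.82 → $4,574.43
Total COGS = $749.81 + $5,744.52 + $4,574.43 = $11,068.76
Ending inventory (cost pool remaining) = $1,355.39

COGS = $11,068.76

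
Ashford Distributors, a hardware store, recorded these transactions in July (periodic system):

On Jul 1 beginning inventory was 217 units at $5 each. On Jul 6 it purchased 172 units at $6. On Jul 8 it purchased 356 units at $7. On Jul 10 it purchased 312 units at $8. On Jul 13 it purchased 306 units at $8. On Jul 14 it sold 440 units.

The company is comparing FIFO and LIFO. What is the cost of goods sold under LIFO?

FIFO COGS: 217 @ $5 + 172 @ $6 + 51 @ $7 = $2,474
LIFO COGS: 306 @ $8 + 134 @ $8 = $3,520

COGS = $3,520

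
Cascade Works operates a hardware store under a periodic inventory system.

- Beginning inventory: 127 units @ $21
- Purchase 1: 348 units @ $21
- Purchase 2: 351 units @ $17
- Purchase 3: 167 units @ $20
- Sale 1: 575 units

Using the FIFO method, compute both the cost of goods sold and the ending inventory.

COGS = $11,675; ending inventory = $7,607

Sale 1 (575) [FIFO — oldest first]: 127 @ $21 + 348 @ $21 + 100 @ $17 = $11,675
Ending inventory: 251 @ $17 + 167 @ $20 = $7,607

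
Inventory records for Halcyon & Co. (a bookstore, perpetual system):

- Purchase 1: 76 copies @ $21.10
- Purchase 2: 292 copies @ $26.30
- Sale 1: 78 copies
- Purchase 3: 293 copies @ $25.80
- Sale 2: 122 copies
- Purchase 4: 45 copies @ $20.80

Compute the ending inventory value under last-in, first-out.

Sale 1 (78) [LIFO — newest first]: 78 @ $26.30 = $2,051.40
Sale 2 (122) [LIFO — newest first]: 122 @ $25.80 = $3,147.60
Total COGS = $2,051.40 + $3,147.60 = $5,199.00
Ending inventory: 76 @ $21.10 + 214 @ $26.30 + 171 @ $25.80 + 45 @ $20.80 = $12,579.60

Ending inventory = $12,579.60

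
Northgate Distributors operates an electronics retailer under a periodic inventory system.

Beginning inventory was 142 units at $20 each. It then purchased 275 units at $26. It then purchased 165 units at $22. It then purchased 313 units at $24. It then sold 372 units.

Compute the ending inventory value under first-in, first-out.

Sale 1 (372) [FIFO — oldest first]: 142 @ $20 + 230 @ $26 = $8,820
Ending inventory: 45 @ $26 + 165 @ $22 + 313 @ $24 = $12,312

Ending inventory = $12,312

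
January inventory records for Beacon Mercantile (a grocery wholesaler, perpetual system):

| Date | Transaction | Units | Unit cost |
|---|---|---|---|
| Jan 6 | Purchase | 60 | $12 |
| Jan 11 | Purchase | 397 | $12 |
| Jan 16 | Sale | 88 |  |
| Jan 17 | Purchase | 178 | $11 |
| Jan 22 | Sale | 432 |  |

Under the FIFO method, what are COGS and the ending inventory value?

COGS = $6,177; ending inventory = $1,265

Jan 16, 88 sold [FIFO — oldest first]: 60 @ $12 + 28 @ $12 = $1,056
Jan 22, 432 sold [FIFO — oldest first]: 369 @ $12 + 63 @ $11 = $5,121
Total COGS = $1,056 + $5,121 = $6,177
Ending inventory: 115 @ $11 = $1,265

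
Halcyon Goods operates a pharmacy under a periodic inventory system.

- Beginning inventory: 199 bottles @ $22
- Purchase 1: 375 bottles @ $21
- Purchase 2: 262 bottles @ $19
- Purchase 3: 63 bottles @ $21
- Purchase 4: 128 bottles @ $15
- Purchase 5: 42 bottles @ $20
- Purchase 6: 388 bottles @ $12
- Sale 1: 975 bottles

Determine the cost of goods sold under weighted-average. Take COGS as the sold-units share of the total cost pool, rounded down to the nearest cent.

COGS = $17,378.68

Sale 1, sell 975: 975/1457 × $25,970.00 → $17,378.68
Ending inventory (cost pool remaining) = $8,591.32
Check: goods available $25,970.00 = COGS $17,378.68 + ending $8,591.32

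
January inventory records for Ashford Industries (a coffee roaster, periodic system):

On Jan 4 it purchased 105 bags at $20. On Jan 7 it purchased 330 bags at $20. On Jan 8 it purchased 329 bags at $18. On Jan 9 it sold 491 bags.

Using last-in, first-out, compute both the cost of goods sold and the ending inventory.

Jan 9, 491 sold [LIFO — newest first]: 329 @ $18 + 162 @ $20 = $9,162
Ending inventory: 105 @ $20 + 168 @ $20 = $5,460
Check: goods available $14,622 = COGS $9,162 + ending $5,460

COGS = $9,162; ending inventory = $5,460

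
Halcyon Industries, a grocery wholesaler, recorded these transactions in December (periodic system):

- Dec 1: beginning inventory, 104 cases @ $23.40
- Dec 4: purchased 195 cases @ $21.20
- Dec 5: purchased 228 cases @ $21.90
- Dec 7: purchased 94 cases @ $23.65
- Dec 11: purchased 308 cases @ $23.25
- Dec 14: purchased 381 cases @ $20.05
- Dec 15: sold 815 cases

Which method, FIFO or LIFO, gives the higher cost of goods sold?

FIFO

FIFO COGS: 104 @ $23.40 + 195 @ $21.20 + 228 @ $21.90 + 94 @ $23.65 + 194 @ $23.25 = $18,294.40
LIFO COGS: 381 @ $20.05 + 308 @ $23.25 + 94 @ $23.65 + 32 @ $21.90 = $17,723.95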